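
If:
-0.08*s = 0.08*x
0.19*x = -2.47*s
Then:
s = 0.00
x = 0.00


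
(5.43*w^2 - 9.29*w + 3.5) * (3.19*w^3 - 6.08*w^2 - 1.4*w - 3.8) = 17.3217*w^5 - 62.6495*w^4 + 60.0462*w^3 - 28.908*w^2 + 30.402*w - 13.3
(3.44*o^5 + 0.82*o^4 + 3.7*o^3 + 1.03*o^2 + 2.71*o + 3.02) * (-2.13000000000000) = -7.3272*o^5 - 1.7466*o^4 - 7.881*o^3 - 2.1939*o^2 - 5.7723*o - 6.4326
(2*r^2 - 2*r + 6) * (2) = 4*r^2 - 4*r + 12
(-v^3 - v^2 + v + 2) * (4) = -4*v^3 - 4*v^2 + 4*v + 8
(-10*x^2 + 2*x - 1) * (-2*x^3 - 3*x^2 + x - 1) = 20*x^5 + 26*x^4 - 14*x^3 + 15*x^2 - 3*x + 1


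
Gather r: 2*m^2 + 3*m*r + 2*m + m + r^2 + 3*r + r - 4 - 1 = 2*m^2 + 3*m + r^2 + r*(3*m + 4) - 5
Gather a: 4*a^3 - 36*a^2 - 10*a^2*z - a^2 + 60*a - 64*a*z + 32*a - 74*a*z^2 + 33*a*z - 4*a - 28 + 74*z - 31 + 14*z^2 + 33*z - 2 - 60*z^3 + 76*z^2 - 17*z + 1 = 4*a^3 + a^2*(-10*z - 37) + a*(-74*z^2 - 31*z + 88) - 60*z^3 + 90*z^2 + 90*z - 60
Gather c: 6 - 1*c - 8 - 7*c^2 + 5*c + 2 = -7*c^2 + 4*c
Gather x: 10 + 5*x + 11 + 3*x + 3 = 8*x + 24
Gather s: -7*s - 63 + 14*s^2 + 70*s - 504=14*s^2 + 63*s - 567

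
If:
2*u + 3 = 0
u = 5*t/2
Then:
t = -3/5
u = -3/2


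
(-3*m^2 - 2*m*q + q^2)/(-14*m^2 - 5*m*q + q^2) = (3*m^2 + 2*m*q - q^2)/(14*m^2 + 5*m*q - q^2)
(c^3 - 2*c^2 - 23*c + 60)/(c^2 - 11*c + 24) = (c^2 + c - 20)/(c - 8)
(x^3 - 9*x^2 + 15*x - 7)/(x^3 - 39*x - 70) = (x^2 - 2*x + 1)/(x^2 + 7*x + 10)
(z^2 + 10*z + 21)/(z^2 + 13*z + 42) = (z + 3)/(z + 6)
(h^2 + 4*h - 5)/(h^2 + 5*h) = (h - 1)/h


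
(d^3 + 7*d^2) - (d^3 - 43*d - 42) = 7*d^2 + 43*d + 42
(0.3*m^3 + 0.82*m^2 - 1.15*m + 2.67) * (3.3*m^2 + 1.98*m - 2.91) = 0.99*m^5 + 3.3*m^4 - 3.0444*m^3 + 4.1478*m^2 + 8.6331*m - 7.7697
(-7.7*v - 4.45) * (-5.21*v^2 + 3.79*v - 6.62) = 40.117*v^3 - 5.9985*v^2 + 34.1085*v + 29.459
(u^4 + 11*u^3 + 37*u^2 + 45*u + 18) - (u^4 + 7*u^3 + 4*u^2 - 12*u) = 4*u^3 + 33*u^2 + 57*u + 18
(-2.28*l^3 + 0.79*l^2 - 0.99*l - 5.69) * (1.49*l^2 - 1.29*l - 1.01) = -3.3972*l^5 + 4.1183*l^4 - 0.1914*l^3 - 7.9989*l^2 + 8.34*l + 5.7469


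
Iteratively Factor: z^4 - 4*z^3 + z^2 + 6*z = (z - 2)*(z^3 - 2*z^2 - 3*z) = (z - 2)*(z + 1)*(z^2 - 3*z) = z*(z - 2)*(z + 1)*(z - 3)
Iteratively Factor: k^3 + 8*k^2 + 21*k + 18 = (k + 3)*(k^2 + 5*k + 6) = (k + 2)*(k + 3)*(k + 3)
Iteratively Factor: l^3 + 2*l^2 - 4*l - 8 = (l + 2)*(l^2 - 4) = (l + 2)^2*(l - 2)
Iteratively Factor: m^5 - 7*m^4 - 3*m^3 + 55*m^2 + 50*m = (m + 2)*(m^4 - 9*m^3 + 15*m^2 + 25*m) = (m + 1)*(m + 2)*(m^3 - 10*m^2 + 25*m) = (m - 5)*(m + 1)*(m + 2)*(m^2 - 5*m) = m*(m - 5)*(m + 1)*(m + 2)*(m - 5)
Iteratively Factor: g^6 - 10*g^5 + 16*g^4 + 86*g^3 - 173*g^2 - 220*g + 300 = (g - 1)*(g^5 - 9*g^4 + 7*g^3 + 93*g^2 - 80*g - 300) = (g - 1)*(g + 2)*(g^4 - 11*g^3 + 29*g^2 + 35*g - 150) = (g - 5)*(g - 1)*(g + 2)*(g^3 - 6*g^2 - g + 30) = (g - 5)^2*(g - 1)*(g + 2)*(g^2 - g - 6) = (g - 5)^2*(g - 1)*(g + 2)^2*(g - 3)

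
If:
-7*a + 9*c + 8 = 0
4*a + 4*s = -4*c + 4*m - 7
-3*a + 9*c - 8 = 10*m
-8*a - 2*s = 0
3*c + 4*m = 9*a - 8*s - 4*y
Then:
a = 443/472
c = -75/472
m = -289/236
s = -443/118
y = 5175/472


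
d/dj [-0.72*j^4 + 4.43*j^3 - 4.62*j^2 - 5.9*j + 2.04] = -2.88*j^3 + 13.29*j^2 - 9.24*j - 5.9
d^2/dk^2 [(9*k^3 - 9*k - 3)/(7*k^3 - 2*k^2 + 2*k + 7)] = 6*(42*k^6 - 567*k^5 - 1050*k^4 + 196*k^3 + 954*k^2 + 474*k + 24)/(343*k^9 - 294*k^8 + 378*k^7 + 853*k^6 - 480*k^5 + 648*k^4 + 869*k^3 - 210*k^2 + 294*k + 343)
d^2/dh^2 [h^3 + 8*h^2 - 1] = 6*h + 16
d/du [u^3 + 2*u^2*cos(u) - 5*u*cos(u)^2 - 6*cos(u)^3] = -2*u^2*sin(u) + 3*u^2 + 5*u*sin(2*u) + 4*u*cos(u) + 18*sin(u)*cos(u)^2 - 5*cos(u)^2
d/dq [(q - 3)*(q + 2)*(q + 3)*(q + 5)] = 4*q^3 + 21*q^2 + 2*q - 63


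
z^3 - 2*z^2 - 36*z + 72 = (z - 6)*(z - 2)*(z + 6)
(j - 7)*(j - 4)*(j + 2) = j^3 - 9*j^2 + 6*j + 56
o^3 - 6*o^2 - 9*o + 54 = (o - 6)*(o - 3)*(o + 3)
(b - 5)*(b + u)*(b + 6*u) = b^3 + 7*b^2*u - 5*b^2 + 6*b*u^2 - 35*b*u - 30*u^2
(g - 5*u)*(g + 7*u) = g^2 + 2*g*u - 35*u^2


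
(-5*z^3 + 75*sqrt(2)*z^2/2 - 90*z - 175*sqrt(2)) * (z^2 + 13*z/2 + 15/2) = -5*z^5 - 65*z^4/2 + 75*sqrt(2)*z^4/2 - 255*z^3/2 + 975*sqrt(2)*z^3/4 - 585*z^2 + 425*sqrt(2)*z^2/4 - 2275*sqrt(2)*z/2 - 675*z - 2625*sqrt(2)/2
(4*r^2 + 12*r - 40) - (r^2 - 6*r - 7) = 3*r^2 + 18*r - 33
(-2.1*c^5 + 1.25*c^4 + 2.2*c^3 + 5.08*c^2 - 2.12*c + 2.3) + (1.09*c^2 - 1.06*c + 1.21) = -2.1*c^5 + 1.25*c^4 + 2.2*c^3 + 6.17*c^2 - 3.18*c + 3.51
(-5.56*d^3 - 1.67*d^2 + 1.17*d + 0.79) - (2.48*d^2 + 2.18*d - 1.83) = -5.56*d^3 - 4.15*d^2 - 1.01*d + 2.62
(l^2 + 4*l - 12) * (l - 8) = l^3 - 4*l^2 - 44*l + 96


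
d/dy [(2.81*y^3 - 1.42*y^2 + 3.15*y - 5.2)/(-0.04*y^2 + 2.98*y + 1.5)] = (-0.1124*y^4 + 16.7476*y^3 + 8.5394*y^2 - 4.676*y + 20.221)/(0.0016*y^4 - 0.2384*y^3 + 8.7604*y^2 + 8.94*y + 2.25)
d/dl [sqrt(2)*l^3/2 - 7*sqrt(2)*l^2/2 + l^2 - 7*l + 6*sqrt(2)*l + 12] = 3*sqrt(2)*l^2/2 - 7*sqrt(2)*l + 2*l - 7 + 6*sqrt(2)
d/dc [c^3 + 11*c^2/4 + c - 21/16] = 3*c^2 + 11*c/2 + 1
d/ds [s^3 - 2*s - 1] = 3*s^2 - 2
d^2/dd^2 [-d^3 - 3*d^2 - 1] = -6*d - 6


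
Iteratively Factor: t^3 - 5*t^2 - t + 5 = (t - 5)*(t^2 - 1) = (t - 5)*(t - 1)*(t + 1)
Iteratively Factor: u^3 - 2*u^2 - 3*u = (u + 1)*(u^2 - 3*u) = u*(u + 1)*(u - 3)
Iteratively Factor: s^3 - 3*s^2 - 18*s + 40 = (s - 5)*(s^2 + 2*s - 8) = (s - 5)*(s + 4)*(s - 2)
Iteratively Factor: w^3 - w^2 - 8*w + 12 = (w - 2)*(w^2 + w - 6) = (w - 2)*(w + 3)*(w - 2)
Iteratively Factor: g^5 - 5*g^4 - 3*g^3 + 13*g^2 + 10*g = (g)*(g^4 - 5*g^3 - 3*g^2 + 13*g + 10) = g*(g - 2)*(g^3 - 3*g^2 - 9*g - 5) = g*(g - 2)*(g + 1)*(g^2 - 4*g - 5) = g*(g - 2)*(g + 1)^2*(g - 5)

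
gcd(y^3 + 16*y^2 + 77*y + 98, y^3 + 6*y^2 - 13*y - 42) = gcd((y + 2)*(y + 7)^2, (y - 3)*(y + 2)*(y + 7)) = y^2 + 9*y + 14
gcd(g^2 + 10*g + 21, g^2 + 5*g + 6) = g + 3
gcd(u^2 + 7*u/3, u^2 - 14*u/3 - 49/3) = u + 7/3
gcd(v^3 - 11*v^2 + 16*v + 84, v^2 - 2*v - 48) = 1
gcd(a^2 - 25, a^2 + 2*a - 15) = a + 5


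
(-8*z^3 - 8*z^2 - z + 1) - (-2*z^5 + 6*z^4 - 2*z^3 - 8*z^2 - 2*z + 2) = 2*z^5 - 6*z^4 - 6*z^3 + z - 1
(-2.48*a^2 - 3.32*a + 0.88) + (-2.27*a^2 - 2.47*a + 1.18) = -4.75*a^2 - 5.79*a + 2.06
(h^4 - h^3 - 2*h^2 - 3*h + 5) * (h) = h^5 - h^4 - 2*h^3 - 3*h^2 + 5*h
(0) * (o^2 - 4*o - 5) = 0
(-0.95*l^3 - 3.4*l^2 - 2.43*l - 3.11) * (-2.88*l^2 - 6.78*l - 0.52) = 2.736*l^5 + 16.233*l^4 + 30.5444*l^3 + 27.2002*l^2 + 22.3494*l + 1.6172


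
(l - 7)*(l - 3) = l^2 - 10*l + 21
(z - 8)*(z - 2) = z^2 - 10*z + 16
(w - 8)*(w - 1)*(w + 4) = w^3 - 5*w^2 - 28*w + 32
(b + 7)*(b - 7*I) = b^2 + 7*b - 7*I*b - 49*I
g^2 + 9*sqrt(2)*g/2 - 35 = (g - 5*sqrt(2)/2)*(g + 7*sqrt(2))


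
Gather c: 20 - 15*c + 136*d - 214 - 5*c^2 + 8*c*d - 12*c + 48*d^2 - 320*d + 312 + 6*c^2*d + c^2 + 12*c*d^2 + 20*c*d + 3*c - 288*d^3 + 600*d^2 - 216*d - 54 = c^2*(6*d - 4) + c*(12*d^2 + 28*d - 24) - 288*d^3 + 648*d^2 - 400*d + 64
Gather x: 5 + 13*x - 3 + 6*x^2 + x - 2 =6*x^2 + 14*x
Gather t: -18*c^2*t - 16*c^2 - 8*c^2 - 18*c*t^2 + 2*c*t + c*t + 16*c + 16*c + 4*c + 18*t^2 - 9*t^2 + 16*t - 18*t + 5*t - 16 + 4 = -24*c^2 + 36*c + t^2*(9 - 18*c) + t*(-18*c^2 + 3*c + 3) - 12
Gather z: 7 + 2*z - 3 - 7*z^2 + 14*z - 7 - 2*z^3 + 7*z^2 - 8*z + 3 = -2*z^3 + 8*z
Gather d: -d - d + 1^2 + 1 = 2 - 2*d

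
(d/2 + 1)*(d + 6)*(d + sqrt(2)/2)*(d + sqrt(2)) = d^4/2 + 3*sqrt(2)*d^3/4 + 4*d^3 + 13*d^2/2 + 6*sqrt(2)*d^2 + 4*d + 9*sqrt(2)*d + 6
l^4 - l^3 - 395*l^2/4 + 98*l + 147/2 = (l - 3/2)*(l + 1/2)*(l - 7*sqrt(2))*(l + 7*sqrt(2))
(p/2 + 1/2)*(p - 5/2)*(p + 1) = p^3/2 - p^2/4 - 2*p - 5/4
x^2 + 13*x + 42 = (x + 6)*(x + 7)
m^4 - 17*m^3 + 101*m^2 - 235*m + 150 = (m - 6)*(m - 5)^2*(m - 1)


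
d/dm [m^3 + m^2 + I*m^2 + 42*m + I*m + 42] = 3*m^2 + 2*m*(1 + I) + 42 + I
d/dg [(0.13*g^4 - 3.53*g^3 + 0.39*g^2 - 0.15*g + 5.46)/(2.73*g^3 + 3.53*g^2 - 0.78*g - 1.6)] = (0.3549*g^6 + 0.917799999999996*g^5 - 13.8298*g^4 + 5.4938*g^3 - 27.5481*g^2 - 39.7956*g + 4.4988)/(7.4529*g^6 + 19.2738*g^5 + 8.2021*g^4 - 14.2428*g^3 - 10.6876*g^2 + 2.496*g + 2.56)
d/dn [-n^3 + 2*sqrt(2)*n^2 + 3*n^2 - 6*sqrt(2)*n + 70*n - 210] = -3*n^2 + 4*sqrt(2)*n + 6*n - 6*sqrt(2) + 70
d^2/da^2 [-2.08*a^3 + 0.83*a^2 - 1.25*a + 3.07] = 1.66 - 12.48*a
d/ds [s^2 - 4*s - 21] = 2*s - 4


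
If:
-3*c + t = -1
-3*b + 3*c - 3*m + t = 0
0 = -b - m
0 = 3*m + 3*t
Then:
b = -1/2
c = 1/6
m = 1/2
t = -1/2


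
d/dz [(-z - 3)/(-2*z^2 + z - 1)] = (2*z^2 - z - (z + 3)*(4*z - 1) + 1)/(2*z^2 - z + 1)^2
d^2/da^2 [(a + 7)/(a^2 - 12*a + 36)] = 2*(a + 33)/(a^4 - 24*a^3 + 216*a^2 - 864*a + 1296)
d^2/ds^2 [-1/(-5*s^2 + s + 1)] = 2*(25*s^2 - 5*s - (10*s - 1)^2 - 5)/(-5*s^2 + s + 1)^3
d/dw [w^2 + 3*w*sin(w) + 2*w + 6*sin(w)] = 3*w*cos(w) + 2*w + 3*sin(w) + 6*cos(w) + 2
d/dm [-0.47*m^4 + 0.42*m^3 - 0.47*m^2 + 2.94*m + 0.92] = -1.88*m^3 + 1.26*m^2 - 0.94*m + 2.94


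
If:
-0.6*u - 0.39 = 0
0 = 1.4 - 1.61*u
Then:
No Solution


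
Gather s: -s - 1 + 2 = 1 - s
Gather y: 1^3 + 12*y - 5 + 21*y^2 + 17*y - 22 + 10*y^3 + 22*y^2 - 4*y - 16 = 10*y^3 + 43*y^2 + 25*y - 42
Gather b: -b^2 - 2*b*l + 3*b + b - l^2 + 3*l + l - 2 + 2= -b^2 + b*(4 - 2*l) - l^2 + 4*l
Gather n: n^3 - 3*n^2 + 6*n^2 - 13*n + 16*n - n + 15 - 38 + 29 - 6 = n^3 + 3*n^2 + 2*n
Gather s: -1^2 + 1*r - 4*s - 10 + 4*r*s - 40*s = r + s*(4*r - 44) - 11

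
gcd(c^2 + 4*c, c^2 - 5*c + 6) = 1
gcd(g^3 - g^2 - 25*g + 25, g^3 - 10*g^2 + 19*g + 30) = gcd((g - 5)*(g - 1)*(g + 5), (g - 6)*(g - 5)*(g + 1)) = g - 5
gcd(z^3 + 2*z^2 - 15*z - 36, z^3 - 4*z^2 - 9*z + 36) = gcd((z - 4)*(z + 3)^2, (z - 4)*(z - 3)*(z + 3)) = z^2 - z - 12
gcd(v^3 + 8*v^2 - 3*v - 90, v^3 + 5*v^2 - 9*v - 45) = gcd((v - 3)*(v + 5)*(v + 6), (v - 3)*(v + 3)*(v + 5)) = v^2 + 2*v - 15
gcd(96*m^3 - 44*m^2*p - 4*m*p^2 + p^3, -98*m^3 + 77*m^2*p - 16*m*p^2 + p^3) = -2*m + p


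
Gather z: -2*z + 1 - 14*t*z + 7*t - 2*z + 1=7*t + z*(-14*t - 4) + 2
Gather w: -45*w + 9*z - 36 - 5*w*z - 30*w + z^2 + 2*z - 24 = w*(-5*z - 75) + z^2 + 11*z - 60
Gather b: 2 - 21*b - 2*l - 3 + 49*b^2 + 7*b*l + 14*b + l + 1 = 49*b^2 + b*(7*l - 7) - l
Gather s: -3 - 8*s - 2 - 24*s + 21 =16 - 32*s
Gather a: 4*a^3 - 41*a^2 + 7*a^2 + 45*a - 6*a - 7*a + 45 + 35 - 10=4*a^3 - 34*a^2 + 32*a + 70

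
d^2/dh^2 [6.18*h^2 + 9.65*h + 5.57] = 12.3600000000000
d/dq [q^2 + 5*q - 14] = 2*q + 5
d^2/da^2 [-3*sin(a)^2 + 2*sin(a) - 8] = -2*sin(a) - 6*cos(2*a)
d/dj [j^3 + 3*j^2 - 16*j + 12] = 3*j^2 + 6*j - 16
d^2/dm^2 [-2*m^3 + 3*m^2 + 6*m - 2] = 6 - 12*m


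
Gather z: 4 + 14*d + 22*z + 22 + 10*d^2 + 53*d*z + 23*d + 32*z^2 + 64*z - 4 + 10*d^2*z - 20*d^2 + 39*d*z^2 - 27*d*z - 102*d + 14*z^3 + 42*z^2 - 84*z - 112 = -10*d^2 - 65*d + 14*z^3 + z^2*(39*d + 74) + z*(10*d^2 + 26*d + 2) - 90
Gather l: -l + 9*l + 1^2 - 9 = 8*l - 8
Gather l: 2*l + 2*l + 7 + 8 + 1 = 4*l + 16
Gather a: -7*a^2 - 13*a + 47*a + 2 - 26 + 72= -7*a^2 + 34*a + 48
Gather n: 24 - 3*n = 24 - 3*n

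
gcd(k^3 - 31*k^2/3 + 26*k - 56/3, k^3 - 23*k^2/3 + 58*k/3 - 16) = k - 2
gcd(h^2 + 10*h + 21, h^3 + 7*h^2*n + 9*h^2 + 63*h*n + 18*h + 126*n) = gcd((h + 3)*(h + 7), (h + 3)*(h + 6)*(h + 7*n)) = h + 3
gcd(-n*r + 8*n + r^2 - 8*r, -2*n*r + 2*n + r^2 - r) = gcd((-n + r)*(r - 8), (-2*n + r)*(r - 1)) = 1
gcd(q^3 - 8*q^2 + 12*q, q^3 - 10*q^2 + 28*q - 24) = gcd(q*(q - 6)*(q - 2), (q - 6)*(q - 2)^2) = q^2 - 8*q + 12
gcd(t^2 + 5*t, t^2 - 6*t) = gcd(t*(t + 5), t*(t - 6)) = t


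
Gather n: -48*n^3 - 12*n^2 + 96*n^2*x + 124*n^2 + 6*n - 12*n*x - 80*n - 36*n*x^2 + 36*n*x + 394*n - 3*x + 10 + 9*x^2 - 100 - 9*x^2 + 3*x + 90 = -48*n^3 + n^2*(96*x + 112) + n*(-36*x^2 + 24*x + 320)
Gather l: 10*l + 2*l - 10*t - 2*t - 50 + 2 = 12*l - 12*t - 48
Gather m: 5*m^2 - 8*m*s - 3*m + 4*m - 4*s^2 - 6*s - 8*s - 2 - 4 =5*m^2 + m*(1 - 8*s) - 4*s^2 - 14*s - 6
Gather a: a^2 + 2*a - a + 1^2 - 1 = a^2 + a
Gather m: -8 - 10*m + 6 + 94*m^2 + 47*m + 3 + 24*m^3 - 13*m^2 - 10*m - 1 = 24*m^3 + 81*m^2 + 27*m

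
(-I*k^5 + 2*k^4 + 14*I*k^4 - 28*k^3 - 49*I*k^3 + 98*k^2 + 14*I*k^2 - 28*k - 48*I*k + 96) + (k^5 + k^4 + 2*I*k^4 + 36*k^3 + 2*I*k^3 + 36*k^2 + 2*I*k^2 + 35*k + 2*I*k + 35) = k^5 - I*k^5 + 3*k^4 + 16*I*k^4 + 8*k^3 - 47*I*k^3 + 134*k^2 + 16*I*k^2 + 7*k - 46*I*k + 131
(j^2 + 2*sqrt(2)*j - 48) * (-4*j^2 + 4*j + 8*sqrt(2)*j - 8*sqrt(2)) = -4*j^4 + 4*j^3 + 224*j^2 - 384*sqrt(2)*j - 224*j + 384*sqrt(2)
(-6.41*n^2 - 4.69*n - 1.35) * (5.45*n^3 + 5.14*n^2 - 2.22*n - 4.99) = -34.9345*n^5 - 58.5079*n^4 - 17.2339*n^3 + 35.4587*n^2 + 26.4001*n + 6.7365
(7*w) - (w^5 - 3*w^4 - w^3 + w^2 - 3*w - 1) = -w^5 + 3*w^4 + w^3 - w^2 + 10*w + 1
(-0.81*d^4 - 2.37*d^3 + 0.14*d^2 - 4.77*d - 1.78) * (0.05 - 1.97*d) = 1.5957*d^5 + 4.6284*d^4 - 0.3943*d^3 + 9.4039*d^2 + 3.2681*d - 0.089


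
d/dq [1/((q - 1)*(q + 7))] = 2*(-q - 3)/(q^4 + 12*q^3 + 22*q^2 - 84*q + 49)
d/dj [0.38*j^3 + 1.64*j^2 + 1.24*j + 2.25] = 1.14*j^2 + 3.28*j + 1.24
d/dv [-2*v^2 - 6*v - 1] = -4*v - 6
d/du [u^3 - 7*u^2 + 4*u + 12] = 3*u^2 - 14*u + 4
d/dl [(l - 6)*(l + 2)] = 2*l - 4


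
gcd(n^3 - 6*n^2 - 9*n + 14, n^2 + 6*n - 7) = n - 1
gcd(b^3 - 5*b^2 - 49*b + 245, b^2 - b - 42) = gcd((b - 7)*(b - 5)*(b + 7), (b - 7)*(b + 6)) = b - 7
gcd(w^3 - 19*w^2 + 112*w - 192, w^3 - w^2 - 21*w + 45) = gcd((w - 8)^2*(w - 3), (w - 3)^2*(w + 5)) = w - 3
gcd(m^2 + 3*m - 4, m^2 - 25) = 1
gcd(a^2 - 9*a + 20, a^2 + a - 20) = a - 4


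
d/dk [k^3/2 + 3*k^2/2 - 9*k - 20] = 3*k^2/2 + 3*k - 9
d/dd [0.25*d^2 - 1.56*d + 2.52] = 0.5*d - 1.56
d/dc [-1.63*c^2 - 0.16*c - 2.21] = -3.26*c - 0.16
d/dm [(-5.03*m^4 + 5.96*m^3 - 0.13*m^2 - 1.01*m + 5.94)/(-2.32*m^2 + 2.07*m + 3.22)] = (23.3392*m^5 - 45.0635*m^4 - 40.112*m^3 + 54.9613*m^2 + 26.7244*m - 15.548)/(5.3824*m^4 - 9.6048*m^3 - 10.6559*m^2 + 13.3308*m + 10.3684)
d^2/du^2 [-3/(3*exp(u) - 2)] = (-27*exp(u) - 18)*exp(u)/(3*exp(u) - 2)^3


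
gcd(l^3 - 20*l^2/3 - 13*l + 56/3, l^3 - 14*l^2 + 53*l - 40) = l^2 - 9*l + 8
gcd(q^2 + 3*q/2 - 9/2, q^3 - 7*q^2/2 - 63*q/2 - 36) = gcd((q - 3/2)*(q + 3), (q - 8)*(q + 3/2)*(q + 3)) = q + 3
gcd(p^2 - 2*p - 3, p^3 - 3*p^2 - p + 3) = p^2 - 2*p - 3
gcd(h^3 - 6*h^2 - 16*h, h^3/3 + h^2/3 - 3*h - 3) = 1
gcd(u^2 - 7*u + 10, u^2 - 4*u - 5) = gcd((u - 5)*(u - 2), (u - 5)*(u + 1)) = u - 5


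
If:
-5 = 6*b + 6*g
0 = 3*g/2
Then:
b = -5/6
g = 0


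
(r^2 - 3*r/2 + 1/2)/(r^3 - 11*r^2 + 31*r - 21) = (r - 1/2)/(r^2 - 10*r + 21)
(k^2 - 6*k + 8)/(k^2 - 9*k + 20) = (k - 2)/(k - 5)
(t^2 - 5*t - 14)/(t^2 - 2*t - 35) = (t + 2)/(t + 5)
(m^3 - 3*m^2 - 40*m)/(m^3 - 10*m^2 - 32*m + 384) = m*(m + 5)/(m^2 - 2*m - 48)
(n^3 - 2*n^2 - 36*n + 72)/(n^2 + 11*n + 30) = (n^2 - 8*n + 12)/(n + 5)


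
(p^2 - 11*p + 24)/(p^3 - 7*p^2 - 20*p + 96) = 1/(p + 4)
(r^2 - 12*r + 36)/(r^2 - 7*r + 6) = (r - 6)/(r - 1)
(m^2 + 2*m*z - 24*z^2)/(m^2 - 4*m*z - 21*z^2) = (-m^2 - 2*m*z + 24*z^2)/(-m^2 + 4*m*z + 21*z^2)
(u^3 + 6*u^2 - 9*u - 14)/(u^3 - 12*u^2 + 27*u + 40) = (u^2 + 5*u - 14)/(u^2 - 13*u + 40)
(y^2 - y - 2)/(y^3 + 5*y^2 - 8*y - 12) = 1/(y + 6)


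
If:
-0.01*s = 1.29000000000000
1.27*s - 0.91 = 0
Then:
No Solution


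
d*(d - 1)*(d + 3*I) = d^3 - d^2 + 3*I*d^2 - 3*I*d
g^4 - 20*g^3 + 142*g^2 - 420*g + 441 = (g - 7)^2*(g - 3)^2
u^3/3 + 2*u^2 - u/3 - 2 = (u/3 + 1/3)*(u - 1)*(u + 6)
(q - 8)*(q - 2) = q^2 - 10*q + 16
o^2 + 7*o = o*(o + 7)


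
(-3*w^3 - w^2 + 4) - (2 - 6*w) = -3*w^3 - w^2 + 6*w + 2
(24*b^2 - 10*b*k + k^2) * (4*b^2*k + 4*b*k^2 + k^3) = 96*b^4*k + 56*b^3*k^2 - 12*b^2*k^3 - 6*b*k^4 + k^5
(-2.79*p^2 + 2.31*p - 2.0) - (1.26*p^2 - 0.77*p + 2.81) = -4.05*p^2 + 3.08*p - 4.81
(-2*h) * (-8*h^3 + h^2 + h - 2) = 16*h^4 - 2*h^3 - 2*h^2 + 4*h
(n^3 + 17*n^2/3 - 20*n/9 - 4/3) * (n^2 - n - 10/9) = n^5 + 14*n^4/3 - 9*n^3 - 146*n^2/27 + 308*n/81 + 40/27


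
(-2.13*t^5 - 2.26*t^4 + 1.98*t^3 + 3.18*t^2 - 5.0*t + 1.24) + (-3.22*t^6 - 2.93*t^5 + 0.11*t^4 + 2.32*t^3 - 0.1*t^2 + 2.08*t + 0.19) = -3.22*t^6 - 5.06*t^5 - 2.15*t^4 + 4.3*t^3 + 3.08*t^2 - 2.92*t + 1.43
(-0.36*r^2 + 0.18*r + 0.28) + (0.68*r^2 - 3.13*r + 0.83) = 0.32*r^2 - 2.95*r + 1.11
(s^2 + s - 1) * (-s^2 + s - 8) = -s^4 - 6*s^2 - 9*s + 8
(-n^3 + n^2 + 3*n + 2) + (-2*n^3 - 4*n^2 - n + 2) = -3*n^3 - 3*n^2 + 2*n + 4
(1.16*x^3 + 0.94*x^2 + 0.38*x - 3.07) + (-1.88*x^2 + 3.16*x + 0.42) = 1.16*x^3 - 0.94*x^2 + 3.54*x - 2.65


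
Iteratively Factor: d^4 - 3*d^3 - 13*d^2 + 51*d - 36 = (d - 3)*(d^3 - 13*d + 12) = (d - 3)^2*(d^2 + 3*d - 4) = (d - 3)^2*(d - 1)*(d + 4)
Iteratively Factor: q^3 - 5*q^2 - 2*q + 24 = (q + 2)*(q^2 - 7*q + 12) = (q - 4)*(q + 2)*(q - 3)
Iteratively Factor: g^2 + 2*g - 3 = (g + 3)*(g - 1)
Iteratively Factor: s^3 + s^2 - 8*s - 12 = (s + 2)*(s^2 - s - 6) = (s + 2)^2*(s - 3)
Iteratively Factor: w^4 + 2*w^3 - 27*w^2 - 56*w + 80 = (w + 4)*(w^3 - 2*w^2 - 19*w + 20) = (w - 5)*(w + 4)*(w^2 + 3*w - 4) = (w - 5)*(w - 1)*(w + 4)*(w + 4)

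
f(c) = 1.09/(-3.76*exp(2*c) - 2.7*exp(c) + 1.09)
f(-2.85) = 1.18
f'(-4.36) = 0.03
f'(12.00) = 0.00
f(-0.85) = -1.45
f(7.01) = -0.00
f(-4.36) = 1.03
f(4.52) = -0.00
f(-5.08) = 1.02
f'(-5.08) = 0.02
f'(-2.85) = 0.23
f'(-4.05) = 0.05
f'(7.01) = 0.00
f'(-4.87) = 0.02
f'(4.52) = 0.00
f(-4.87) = 1.02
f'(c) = 1.09*(7.52*exp(2*c) + 2.7*exp(c))/(-3.76*exp(2*c) - 2.7*exp(c) + 1.09)^2 = (8.1968*exp(c) + 2.943)*exp(c)/(3.76*exp(2*c) + 2.7*exp(c) - 1.09)^2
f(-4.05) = 1.05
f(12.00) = 0.00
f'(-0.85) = 4.89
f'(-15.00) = 0.00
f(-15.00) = 1.00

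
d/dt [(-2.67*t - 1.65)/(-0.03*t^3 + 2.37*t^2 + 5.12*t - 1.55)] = (-0.1602*t^3 + 6.1794*t^2 + 7.821*t + 12.5865)/(0.0009*t^6 - 0.1422*t^5 + 5.3097*t^4 + 24.3618*t^3 + 18.8674*t^2 - 15.872*t + 2.4025)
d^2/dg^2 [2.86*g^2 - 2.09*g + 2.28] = 5.72000000000000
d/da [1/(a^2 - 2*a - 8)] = 2*(1 - a)/(-a^2 + 2*a + 8)^2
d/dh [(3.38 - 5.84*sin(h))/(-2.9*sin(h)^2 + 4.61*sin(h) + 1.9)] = (-16.936*sin(h)^2 + 19.604*sin(h) - 26.6778)*cos(h)/(8.41*sin(h)^4 - 26.738*sin(h)^3 + 10.2321*sin(h)^2 + 17.518*sin(h) + 3.61)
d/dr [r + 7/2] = 1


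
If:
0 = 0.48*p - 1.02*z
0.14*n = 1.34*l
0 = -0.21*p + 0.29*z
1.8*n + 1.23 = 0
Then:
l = -0.07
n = -0.68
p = 0.00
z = 0.00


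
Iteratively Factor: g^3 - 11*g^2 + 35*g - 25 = (g - 1)*(g^2 - 10*g + 25) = (g - 5)*(g - 1)*(g - 5)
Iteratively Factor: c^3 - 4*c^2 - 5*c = (c + 1)*(c^2 - 5*c) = c*(c + 1)*(c - 5)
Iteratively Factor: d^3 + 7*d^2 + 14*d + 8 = (d + 1)*(d^2 + 6*d + 8) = (d + 1)*(d + 2)*(d + 4)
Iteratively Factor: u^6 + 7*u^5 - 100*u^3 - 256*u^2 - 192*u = (u)*(u^5 + 7*u^4 - 100*u^2 - 256*u - 192) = u*(u + 2)*(u^4 + 5*u^3 - 10*u^2 - 80*u - 96) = u*(u + 2)*(u + 3)*(u^3 + 2*u^2 - 16*u - 32) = u*(u - 4)*(u + 2)*(u + 3)*(u^2 + 6*u + 8) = u*(u - 4)*(u + 2)*(u + 3)*(u + 4)*(u + 2)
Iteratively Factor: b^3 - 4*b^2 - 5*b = (b + 1)*(b^2 - 5*b) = (b - 5)*(b + 1)*(b)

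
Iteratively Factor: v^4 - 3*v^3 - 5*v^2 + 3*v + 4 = (v - 4)*(v^3 + v^2 - v - 1) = (v - 4)*(v - 1)*(v^2 + 2*v + 1) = (v - 4)*(v - 1)*(v + 1)*(v + 1)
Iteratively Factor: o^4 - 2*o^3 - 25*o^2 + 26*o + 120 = (o + 2)*(o^3 - 4*o^2 - 17*o + 60) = (o + 2)*(o + 4)*(o^2 - 8*o + 15) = (o - 3)*(o + 2)*(o + 4)*(o - 5)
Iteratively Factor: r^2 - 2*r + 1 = (r - 1)*(r - 1)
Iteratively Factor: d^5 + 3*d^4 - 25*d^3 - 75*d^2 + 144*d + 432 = (d - 3)*(d^4 + 6*d^3 - 7*d^2 - 96*d - 144) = (d - 3)*(d + 3)*(d^3 + 3*d^2 - 16*d - 48) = (d - 3)*(d + 3)*(d + 4)*(d^2 - d - 12) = (d - 3)*(d + 3)^2*(d + 4)*(d - 4)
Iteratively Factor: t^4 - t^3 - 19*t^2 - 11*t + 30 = (t - 1)*(t^3 - 19*t - 30) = (t - 5)*(t - 1)*(t^2 + 5*t + 6) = (t - 5)*(t - 1)*(t + 3)*(t + 2)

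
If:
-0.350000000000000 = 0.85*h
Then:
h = -0.41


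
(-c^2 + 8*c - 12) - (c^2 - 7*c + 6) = -2*c^2 + 15*c - 18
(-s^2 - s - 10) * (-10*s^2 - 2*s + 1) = 10*s^4 + 12*s^3 + 101*s^2 + 19*s - 10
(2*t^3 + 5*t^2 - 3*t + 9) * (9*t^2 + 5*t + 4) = 18*t^5 + 55*t^4 + 6*t^3 + 86*t^2 + 33*t + 36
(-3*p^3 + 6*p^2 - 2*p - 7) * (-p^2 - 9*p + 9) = 3*p^5 + 21*p^4 - 79*p^3 + 79*p^2 + 45*p - 63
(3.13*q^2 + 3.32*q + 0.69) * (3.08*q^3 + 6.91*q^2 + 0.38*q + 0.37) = 9.6404*q^5 + 31.8539*q^4 + 26.2558*q^3 + 7.1876*q^2 + 1.4906*q + 0.2553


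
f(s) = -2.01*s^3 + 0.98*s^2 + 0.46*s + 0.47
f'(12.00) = -844.34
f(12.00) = -3326.17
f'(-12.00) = -891.38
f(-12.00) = 3609.35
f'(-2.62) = -46.07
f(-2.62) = 42.14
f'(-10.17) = -643.15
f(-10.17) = 2211.41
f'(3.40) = -62.58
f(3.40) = -65.64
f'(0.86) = -2.31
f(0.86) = 0.31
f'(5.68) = -182.95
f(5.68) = -333.63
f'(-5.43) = -187.98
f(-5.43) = 348.67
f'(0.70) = -1.12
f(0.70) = 0.58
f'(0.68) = -1.00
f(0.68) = 0.60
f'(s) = -6.03*s^2 + 1.96*s + 0.46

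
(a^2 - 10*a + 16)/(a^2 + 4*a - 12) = (a - 8)/(a + 6)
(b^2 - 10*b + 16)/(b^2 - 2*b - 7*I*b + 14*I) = (b - 8)/(b - 7*I)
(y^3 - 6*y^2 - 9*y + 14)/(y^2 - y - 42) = (y^2 + y - 2)/(y + 6)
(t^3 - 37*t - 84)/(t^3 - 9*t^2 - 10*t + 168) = (t + 3)/(t - 6)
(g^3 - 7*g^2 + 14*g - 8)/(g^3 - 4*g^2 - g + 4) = (g - 2)/(g + 1)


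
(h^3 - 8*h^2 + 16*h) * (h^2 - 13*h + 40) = h^5 - 21*h^4 + 160*h^3 - 528*h^2 + 640*h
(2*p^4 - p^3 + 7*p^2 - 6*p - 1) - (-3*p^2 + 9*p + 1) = 2*p^4 - p^3 + 10*p^2 - 15*p - 2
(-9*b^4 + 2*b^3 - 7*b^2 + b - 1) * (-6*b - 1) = 54*b^5 - 3*b^4 + 40*b^3 + b^2 + 5*b + 1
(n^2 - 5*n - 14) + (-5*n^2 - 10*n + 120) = -4*n^2 - 15*n + 106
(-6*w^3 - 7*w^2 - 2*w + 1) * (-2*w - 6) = 12*w^4 + 50*w^3 + 46*w^2 + 10*w - 6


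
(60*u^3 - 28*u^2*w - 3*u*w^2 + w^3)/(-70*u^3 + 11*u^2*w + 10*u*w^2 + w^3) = (-6*u + w)/(7*u + w)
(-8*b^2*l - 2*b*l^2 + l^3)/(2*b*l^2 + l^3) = (-4*b + l)/l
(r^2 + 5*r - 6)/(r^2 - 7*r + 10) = (r^2 + 5*r - 6)/(r^2 - 7*r + 10)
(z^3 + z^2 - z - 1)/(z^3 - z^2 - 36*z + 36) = (z^2 + 2*z + 1)/(z^2 - 36)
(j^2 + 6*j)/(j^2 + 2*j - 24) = j/(j - 4)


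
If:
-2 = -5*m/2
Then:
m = 4/5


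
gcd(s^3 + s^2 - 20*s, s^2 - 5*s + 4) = s - 4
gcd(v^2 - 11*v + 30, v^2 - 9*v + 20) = v - 5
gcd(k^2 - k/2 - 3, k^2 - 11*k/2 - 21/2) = k + 3/2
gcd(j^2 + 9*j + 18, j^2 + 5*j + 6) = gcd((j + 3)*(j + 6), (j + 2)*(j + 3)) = j + 3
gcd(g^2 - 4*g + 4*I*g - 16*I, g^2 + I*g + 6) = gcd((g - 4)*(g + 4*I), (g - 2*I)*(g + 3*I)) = 1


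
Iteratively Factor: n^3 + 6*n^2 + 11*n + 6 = (n + 3)*(n^2 + 3*n + 2) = (n + 1)*(n + 3)*(n + 2)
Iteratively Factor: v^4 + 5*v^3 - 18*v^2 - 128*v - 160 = (v + 4)*(v^3 + v^2 - 22*v - 40) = (v + 4)^2*(v^2 - 3*v - 10) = (v + 2)*(v + 4)^2*(v - 5)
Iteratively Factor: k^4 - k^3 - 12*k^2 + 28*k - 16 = (k - 2)*(k^3 + k^2 - 10*k + 8) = (k - 2)*(k - 1)*(k^2 + 2*k - 8) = (k - 2)^2*(k - 1)*(k + 4)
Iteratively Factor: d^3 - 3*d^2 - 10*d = (d)*(d^2 - 3*d - 10) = d*(d + 2)*(d - 5)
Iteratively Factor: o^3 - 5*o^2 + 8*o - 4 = (o - 2)*(o^2 - 3*o + 2) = (o - 2)^2*(o - 1)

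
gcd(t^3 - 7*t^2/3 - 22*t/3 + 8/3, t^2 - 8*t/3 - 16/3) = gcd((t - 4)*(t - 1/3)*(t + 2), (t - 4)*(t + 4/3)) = t - 4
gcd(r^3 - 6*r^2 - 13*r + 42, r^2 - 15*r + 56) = r - 7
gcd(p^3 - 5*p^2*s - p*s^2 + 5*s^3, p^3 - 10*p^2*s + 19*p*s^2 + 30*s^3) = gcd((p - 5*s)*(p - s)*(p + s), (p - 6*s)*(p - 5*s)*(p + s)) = p^2 - 4*p*s - 5*s^2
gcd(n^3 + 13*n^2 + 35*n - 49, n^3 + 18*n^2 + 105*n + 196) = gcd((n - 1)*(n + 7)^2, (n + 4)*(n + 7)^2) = n^2 + 14*n + 49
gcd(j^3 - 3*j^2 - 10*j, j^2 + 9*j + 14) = j + 2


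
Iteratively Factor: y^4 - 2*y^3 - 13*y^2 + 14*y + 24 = (y + 3)*(y^3 - 5*y^2 + 2*y + 8) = (y - 4)*(y + 3)*(y^2 - y - 2) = (y - 4)*(y - 2)*(y + 3)*(y + 1)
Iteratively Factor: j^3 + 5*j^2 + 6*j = (j + 3)*(j^2 + 2*j) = j*(j + 3)*(j + 2)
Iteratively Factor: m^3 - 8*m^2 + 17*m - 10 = (m - 5)*(m^2 - 3*m + 2) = (m - 5)*(m - 2)*(m - 1)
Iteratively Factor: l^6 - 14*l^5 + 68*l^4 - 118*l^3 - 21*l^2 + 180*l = (l + 1)*(l^5 - 15*l^4 + 83*l^3 - 201*l^2 + 180*l) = (l - 3)*(l + 1)*(l^4 - 12*l^3 + 47*l^2 - 60*l) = (l - 4)*(l - 3)*(l + 1)*(l^3 - 8*l^2 + 15*l) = (l - 5)*(l - 4)*(l - 3)*(l + 1)*(l^2 - 3*l) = l*(l - 5)*(l - 4)*(l - 3)*(l + 1)*(l - 3)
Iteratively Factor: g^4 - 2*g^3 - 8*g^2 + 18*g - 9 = (g - 1)*(g^3 - g^2 - 9*g + 9) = (g - 1)^2*(g^2 - 9) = (g - 3)*(g - 1)^2*(g + 3)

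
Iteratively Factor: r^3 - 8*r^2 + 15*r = (r - 3)*(r^2 - 5*r) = (r - 5)*(r - 3)*(r)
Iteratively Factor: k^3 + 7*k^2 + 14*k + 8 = (k + 4)*(k^2 + 3*k + 2) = (k + 2)*(k + 4)*(k + 1)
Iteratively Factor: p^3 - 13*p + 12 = (p + 4)*(p^2 - 4*p + 3) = (p - 3)*(p + 4)*(p - 1)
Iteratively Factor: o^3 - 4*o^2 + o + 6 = (o - 2)*(o^2 - 2*o - 3) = (o - 2)*(o + 1)*(o - 3)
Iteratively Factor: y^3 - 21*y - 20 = (y + 4)*(y^2 - 4*y - 5) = (y - 5)*(y + 4)*(y + 1)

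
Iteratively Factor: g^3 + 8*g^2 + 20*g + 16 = (g + 2)*(g^2 + 6*g + 8) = (g + 2)^2*(g + 4)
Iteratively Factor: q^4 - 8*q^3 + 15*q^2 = (q)*(q^3 - 8*q^2 + 15*q) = q^2*(q^2 - 8*q + 15) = q^2*(q - 3)*(q - 5)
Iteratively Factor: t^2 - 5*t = (t - 5)*(t)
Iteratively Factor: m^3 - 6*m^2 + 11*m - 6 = (m - 3)*(m^2 - 3*m + 2) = (m - 3)*(m - 2)*(m - 1)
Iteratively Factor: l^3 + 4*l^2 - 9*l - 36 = (l + 3)*(l^2 + l - 12) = (l - 3)*(l + 3)*(l + 4)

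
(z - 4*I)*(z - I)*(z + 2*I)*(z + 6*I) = z^4 + 3*I*z^3 + 24*z^2 + 28*I*z + 48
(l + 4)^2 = l^2 + 8*l + 16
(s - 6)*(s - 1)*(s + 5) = s^3 - 2*s^2 - 29*s + 30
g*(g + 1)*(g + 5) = g^3 + 6*g^2 + 5*g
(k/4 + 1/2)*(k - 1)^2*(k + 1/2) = k^4/4 + k^3/8 - 3*k^2/4 + k/8 + 1/4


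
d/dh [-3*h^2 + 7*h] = 7 - 6*h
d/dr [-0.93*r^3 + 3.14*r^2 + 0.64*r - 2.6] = -2.79*r^2 + 6.28*r + 0.64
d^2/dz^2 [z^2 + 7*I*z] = 2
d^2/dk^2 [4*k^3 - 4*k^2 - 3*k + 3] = 24*k - 8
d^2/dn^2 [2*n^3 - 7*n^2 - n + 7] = 12*n - 14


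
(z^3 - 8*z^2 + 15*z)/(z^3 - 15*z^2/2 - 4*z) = 2*(-z^2 + 8*z - 15)/(-2*z^2 + 15*z + 8)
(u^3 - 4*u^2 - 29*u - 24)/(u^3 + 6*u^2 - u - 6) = (u^2 - 5*u - 24)/(u^2 + 5*u - 6)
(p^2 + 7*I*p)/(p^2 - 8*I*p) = (p + 7*I)/(p - 8*I)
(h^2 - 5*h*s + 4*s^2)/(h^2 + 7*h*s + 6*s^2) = (h^2 - 5*h*s + 4*s^2)/(h^2 + 7*h*s + 6*s^2)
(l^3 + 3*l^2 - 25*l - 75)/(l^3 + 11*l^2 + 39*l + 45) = (l - 5)/(l + 3)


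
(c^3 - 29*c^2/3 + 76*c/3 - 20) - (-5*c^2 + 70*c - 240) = c^3 - 14*c^2/3 - 134*c/3 + 220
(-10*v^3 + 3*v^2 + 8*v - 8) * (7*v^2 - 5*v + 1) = -70*v^5 + 71*v^4 + 31*v^3 - 93*v^2 + 48*v - 8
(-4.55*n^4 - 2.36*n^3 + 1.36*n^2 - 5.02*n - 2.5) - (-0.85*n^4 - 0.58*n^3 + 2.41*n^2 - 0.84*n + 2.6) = -3.7*n^4 - 1.78*n^3 - 1.05*n^2 - 4.18*n - 5.1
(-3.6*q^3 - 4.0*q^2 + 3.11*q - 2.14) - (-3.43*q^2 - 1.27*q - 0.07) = -3.6*q^3 - 0.57*q^2 + 4.38*q - 2.07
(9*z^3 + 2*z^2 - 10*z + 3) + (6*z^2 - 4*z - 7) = 9*z^3 + 8*z^2 - 14*z - 4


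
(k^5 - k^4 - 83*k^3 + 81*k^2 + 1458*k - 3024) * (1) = k^5 - k^4 - 83*k^3 + 81*k^2 + 1458*k - 3024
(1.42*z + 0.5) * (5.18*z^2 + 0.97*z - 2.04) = 7.3556*z^3 + 3.9674*z^2 - 2.4118*z - 1.02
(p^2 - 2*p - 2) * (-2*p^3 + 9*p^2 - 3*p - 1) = -2*p^5 + 13*p^4 - 17*p^3 - 13*p^2 + 8*p + 2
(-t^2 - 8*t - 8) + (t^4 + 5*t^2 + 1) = t^4 + 4*t^2 - 8*t - 7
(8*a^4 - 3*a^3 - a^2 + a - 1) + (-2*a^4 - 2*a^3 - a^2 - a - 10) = 6*a^4 - 5*a^3 - 2*a^2 - 11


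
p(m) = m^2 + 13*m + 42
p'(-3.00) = 7.00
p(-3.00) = 12.00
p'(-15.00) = -17.00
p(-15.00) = 72.00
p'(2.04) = 17.08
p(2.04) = 72.68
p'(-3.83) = 5.34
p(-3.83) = 6.88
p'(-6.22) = 0.56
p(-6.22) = -0.17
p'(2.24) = 17.48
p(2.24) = 76.14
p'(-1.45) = 10.10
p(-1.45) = 25.25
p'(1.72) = 16.44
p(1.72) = 67.32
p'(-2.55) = 7.90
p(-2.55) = 15.35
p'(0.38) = 13.76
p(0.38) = 47.08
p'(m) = 2*m + 13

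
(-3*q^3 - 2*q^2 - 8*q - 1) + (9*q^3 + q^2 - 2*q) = 6*q^3 - q^2 - 10*q - 1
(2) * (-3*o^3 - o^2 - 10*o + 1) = -6*o^3 - 2*o^2 - 20*o + 2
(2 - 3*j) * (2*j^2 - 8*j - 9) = -6*j^3 + 28*j^2 + 11*j - 18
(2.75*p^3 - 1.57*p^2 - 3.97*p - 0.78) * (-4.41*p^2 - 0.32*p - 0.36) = -12.1275*p^5 + 6.0437*p^4 + 17.0201*p^3 + 5.2754*p^2 + 1.6788*p + 0.2808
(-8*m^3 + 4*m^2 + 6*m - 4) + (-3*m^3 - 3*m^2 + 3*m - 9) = -11*m^3 + m^2 + 9*m - 13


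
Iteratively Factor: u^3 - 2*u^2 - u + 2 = (u + 1)*(u^2 - 3*u + 2) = (u - 1)*(u + 1)*(u - 2)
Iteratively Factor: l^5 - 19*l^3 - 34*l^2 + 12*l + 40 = (l - 5)*(l^4 + 5*l^3 + 6*l^2 - 4*l - 8) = (l - 5)*(l + 2)*(l^3 + 3*l^2 - 4) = (l - 5)*(l + 2)^2*(l^2 + l - 2) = (l - 5)*(l - 1)*(l + 2)^2*(l + 2)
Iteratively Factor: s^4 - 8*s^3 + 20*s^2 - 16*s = (s - 2)*(s^3 - 6*s^2 + 8*s) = (s - 4)*(s - 2)*(s^2 - 2*s) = (s - 4)*(s - 2)^2*(s)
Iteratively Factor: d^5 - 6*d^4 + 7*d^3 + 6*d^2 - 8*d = (d - 4)*(d^4 - 2*d^3 - d^2 + 2*d) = d*(d - 4)*(d^3 - 2*d^2 - d + 2) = d*(d - 4)*(d + 1)*(d^2 - 3*d + 2) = d*(d - 4)*(d - 1)*(d + 1)*(d - 2)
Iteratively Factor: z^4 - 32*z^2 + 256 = (z - 4)*(z^3 + 4*z^2 - 16*z - 64) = (z - 4)*(z + 4)*(z^2 - 16) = (z - 4)*(z + 4)^2*(z - 4)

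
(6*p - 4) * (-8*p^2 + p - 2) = -48*p^3 + 38*p^2 - 16*p + 8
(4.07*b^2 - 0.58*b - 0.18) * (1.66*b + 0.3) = 6.7562*b^3 + 0.2582*b^2 - 0.4728*b - 0.054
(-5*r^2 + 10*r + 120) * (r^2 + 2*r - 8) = -5*r^4 + 180*r^2 + 160*r - 960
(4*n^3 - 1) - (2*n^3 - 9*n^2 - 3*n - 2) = 2*n^3 + 9*n^2 + 3*n + 1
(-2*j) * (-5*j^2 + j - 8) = 10*j^3 - 2*j^2 + 16*j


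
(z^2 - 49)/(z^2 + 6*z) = (z^2 - 49)/(z*(z + 6))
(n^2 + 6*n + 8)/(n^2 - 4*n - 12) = (n + 4)/(n - 6)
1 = 1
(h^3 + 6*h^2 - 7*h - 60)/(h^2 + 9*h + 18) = (h^3 + 6*h^2 - 7*h - 60)/(h^2 + 9*h + 18)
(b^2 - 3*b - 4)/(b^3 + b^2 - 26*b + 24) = (b + 1)/(b^2 + 5*b - 6)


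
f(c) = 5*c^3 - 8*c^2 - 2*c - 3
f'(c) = 15*c^2 - 16*c - 2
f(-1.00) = -14.00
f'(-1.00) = 29.00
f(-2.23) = -93.77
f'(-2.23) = 108.27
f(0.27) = -4.02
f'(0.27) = -5.23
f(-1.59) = -40.14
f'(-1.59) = 61.36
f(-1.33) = -26.25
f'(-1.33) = 45.81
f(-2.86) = -179.69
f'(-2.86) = 166.45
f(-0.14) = -2.89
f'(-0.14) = 0.53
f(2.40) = 15.24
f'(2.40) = 46.00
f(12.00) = 7461.00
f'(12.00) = 1966.00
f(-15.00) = -18648.00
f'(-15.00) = 3613.00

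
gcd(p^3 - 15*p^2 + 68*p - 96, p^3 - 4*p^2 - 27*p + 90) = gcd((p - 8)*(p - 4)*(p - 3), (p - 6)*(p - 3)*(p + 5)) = p - 3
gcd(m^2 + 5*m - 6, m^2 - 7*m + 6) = m - 1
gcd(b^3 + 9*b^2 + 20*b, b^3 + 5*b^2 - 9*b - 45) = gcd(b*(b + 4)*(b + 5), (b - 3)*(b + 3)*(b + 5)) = b + 5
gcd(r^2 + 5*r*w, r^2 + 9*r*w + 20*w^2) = r + 5*w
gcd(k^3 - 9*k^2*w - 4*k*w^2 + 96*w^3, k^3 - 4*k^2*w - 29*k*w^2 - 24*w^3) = -k^2 + 5*k*w + 24*w^2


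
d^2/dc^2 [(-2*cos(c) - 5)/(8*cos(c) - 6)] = 13*(-4*sin(c)^2 + 3*cos(c) - 4)/(4*cos(c) - 3)^3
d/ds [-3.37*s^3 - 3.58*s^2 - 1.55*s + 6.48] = -10.11*s^2 - 7.16*s - 1.55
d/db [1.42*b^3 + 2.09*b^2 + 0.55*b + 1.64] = 4.26*b^2 + 4.18*b + 0.55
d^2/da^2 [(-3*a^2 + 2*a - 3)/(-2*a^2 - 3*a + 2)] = 2*(-26*a^3 + 72*a^2 + 30*a + 39)/(8*a^6 + 36*a^5 + 30*a^4 - 45*a^3 - 30*a^2 + 36*a - 8)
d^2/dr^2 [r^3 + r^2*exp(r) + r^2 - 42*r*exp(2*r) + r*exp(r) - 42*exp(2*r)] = r^2*exp(r) - 168*r*exp(2*r) + 5*r*exp(r) + 6*r - 336*exp(2*r) + 4*exp(r) + 2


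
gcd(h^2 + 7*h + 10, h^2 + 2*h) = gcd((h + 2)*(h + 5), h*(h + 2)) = h + 2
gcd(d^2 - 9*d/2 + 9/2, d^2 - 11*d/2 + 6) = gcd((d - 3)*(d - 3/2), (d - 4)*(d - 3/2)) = d - 3/2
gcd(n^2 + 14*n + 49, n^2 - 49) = n + 7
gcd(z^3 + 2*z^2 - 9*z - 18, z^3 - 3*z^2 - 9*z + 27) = z^2 - 9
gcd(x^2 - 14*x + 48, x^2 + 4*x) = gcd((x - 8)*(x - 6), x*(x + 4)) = 1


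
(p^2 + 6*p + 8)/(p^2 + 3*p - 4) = (p + 2)/(p - 1)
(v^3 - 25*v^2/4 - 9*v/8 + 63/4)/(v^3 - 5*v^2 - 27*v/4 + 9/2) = (4*v - 7)/(2*(2*v - 1))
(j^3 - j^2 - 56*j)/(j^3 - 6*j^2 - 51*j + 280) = j/(j - 5)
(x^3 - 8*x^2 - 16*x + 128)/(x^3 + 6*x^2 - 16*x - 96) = (x - 8)/(x + 6)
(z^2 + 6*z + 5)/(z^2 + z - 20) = (z + 1)/(z - 4)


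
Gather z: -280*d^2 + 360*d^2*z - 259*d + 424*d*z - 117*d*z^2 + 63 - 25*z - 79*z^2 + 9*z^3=-280*d^2 - 259*d + 9*z^3 + z^2*(-117*d - 79) + z*(360*d^2 + 424*d - 25) + 63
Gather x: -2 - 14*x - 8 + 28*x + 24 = 14*x + 14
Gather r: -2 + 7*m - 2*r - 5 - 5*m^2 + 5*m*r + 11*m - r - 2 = -5*m^2 + 18*m + r*(5*m - 3) - 9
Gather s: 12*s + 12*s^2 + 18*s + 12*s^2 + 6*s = 24*s^2 + 36*s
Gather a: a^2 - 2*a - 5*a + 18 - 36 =a^2 - 7*a - 18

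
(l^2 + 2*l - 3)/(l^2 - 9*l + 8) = (l + 3)/(l - 8)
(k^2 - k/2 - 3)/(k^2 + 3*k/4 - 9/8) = 4*(k - 2)/(4*k - 3)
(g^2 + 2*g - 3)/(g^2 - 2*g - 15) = (g - 1)/(g - 5)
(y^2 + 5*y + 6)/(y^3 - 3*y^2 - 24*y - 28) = (y + 3)/(y^2 - 5*y - 14)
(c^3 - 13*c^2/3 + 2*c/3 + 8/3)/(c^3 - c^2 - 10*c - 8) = (3*c^2 - c - 2)/(3*(c^2 + 3*c + 2))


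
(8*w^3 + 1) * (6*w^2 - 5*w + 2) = 48*w^5 - 40*w^4 + 16*w^3 + 6*w^2 - 5*w + 2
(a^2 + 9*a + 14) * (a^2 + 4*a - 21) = a^4 + 13*a^3 + 29*a^2 - 133*a - 294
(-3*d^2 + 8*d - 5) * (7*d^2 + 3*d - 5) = -21*d^4 + 47*d^3 + 4*d^2 - 55*d + 25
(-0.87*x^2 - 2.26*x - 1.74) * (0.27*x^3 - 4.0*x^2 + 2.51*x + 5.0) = -0.2349*x^5 + 2.8698*x^4 + 6.3865*x^3 - 3.0626*x^2 - 15.6674*x - 8.7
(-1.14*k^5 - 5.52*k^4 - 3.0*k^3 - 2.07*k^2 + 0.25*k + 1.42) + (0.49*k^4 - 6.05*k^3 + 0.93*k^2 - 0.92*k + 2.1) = -1.14*k^5 - 5.03*k^4 - 9.05*k^3 - 1.14*k^2 - 0.67*k + 3.52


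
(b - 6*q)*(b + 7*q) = b^2 + b*q - 42*q^2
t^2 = t^2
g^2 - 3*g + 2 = (g - 2)*(g - 1)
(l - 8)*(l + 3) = l^2 - 5*l - 24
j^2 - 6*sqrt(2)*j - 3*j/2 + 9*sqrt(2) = (j - 3/2)*(j - 6*sqrt(2))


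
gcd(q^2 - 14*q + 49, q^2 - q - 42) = q - 7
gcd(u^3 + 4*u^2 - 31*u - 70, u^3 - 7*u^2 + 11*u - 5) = u - 5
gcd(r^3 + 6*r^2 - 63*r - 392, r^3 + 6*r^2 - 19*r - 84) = r + 7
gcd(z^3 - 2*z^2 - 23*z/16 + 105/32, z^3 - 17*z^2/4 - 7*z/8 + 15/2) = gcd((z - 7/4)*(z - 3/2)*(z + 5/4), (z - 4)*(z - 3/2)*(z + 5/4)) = z^2 - z/4 - 15/8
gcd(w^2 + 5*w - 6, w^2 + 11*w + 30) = w + 6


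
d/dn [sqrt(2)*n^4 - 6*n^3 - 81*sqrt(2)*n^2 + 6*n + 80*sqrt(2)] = 4*sqrt(2)*n^3 - 18*n^2 - 162*sqrt(2)*n + 6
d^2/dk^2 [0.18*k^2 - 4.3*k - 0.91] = 0.360000000000000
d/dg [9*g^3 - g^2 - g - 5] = 27*g^2 - 2*g - 1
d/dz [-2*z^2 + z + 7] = 1 - 4*z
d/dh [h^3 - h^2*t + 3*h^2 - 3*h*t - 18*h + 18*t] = 3*h^2 - 2*h*t + 6*h - 3*t - 18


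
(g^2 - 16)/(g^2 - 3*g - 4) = (g + 4)/(g + 1)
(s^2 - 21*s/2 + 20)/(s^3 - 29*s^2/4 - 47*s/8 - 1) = 4*(2*s - 5)/(8*s^2 + 6*s + 1)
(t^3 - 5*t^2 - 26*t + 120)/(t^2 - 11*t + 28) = (t^2 - t - 30)/(t - 7)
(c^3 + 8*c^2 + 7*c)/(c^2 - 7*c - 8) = c*(c + 7)/(c - 8)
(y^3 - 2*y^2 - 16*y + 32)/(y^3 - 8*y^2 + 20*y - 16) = (y + 4)/(y - 2)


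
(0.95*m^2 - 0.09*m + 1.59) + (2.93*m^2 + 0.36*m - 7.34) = 3.88*m^2 + 0.27*m - 5.75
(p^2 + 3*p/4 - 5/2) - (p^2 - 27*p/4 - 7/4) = 15*p/2 - 3/4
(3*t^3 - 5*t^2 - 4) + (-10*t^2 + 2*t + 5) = 3*t^3 - 15*t^2 + 2*t + 1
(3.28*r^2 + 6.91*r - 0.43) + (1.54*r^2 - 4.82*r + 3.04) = 4.82*r^2 + 2.09*r + 2.61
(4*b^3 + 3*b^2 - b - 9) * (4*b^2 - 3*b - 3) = 16*b^5 - 25*b^3 - 42*b^2 + 30*b + 27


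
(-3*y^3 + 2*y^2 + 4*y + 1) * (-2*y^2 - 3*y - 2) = 6*y^5 + 5*y^4 - 8*y^3 - 18*y^2 - 11*y - 2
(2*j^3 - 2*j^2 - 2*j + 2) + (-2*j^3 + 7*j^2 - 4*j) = 5*j^2 - 6*j + 2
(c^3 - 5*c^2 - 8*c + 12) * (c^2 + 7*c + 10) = c^5 + 2*c^4 - 33*c^3 - 94*c^2 + 4*c + 120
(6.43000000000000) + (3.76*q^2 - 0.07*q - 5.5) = 3.76*q^2 - 0.07*q + 0.93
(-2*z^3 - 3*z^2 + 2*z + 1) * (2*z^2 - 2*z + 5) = -4*z^5 - 2*z^4 - 17*z^2 + 8*z + 5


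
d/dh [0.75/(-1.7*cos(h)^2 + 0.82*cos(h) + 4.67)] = (0.615 - 2.55*cos(h))*sin(h)/(-1.7*cos(h)^2 + 0.82*cos(h) + 4.67)^2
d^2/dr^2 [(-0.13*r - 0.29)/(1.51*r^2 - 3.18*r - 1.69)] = ((0.13*r + 0.29)*(3.02*r - 3.18)*(6.04*r - 6.36) + (1.1778*r + 0.0489999999999998)*(-1.51*r^2 + 3.18*r + 1.69))/(-1.51*r^2 + 3.18*r + 1.69)^3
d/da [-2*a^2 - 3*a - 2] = -4*a - 3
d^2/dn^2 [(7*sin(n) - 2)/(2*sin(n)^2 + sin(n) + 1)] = (-28*sin(n)^5 + 46*sin(n)^4 + 152*sin(n)^3 - 55*sin(n)^2 - 117*sin(n) - 10)/(sin(n) - cos(2*n) + 2)^3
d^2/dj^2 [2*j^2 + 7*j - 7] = 4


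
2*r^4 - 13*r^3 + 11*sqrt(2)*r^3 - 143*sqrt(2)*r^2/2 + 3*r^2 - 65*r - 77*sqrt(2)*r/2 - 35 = (r - 7)*(r + 5*sqrt(2))*(sqrt(2)*r + 1)*(sqrt(2)*r + sqrt(2)/2)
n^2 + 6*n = n*(n + 6)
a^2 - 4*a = a*(a - 4)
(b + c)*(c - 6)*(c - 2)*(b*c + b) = b^2*c^3 - 7*b^2*c^2 + 4*b^2*c + 12*b^2 + b*c^4 - 7*b*c^3 + 4*b*c^2 + 12*b*c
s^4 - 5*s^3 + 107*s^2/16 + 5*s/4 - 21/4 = (s - 2)^2*(s - 7/4)*(s + 3/4)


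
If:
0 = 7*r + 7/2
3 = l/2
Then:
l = 6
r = -1/2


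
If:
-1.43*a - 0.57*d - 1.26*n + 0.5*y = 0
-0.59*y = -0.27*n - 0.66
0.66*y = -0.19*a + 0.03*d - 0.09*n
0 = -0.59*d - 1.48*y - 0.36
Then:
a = 2.57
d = 0.16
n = -3.12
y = -0.31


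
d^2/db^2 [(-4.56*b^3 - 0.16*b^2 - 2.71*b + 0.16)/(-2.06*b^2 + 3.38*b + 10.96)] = (-2.8421709430404e-14*b^5 + 1.13686837721616e-13*b^4 + 335.326648*b^3 + 1031.146368*b^2 + 3660.32304*b - 173.224544)/(8.741816*b^6 - 43.030104*b^5 - 68.926776*b^4 + 419.259256*b^3 + 366.717216*b^2 - 1218.033024*b - 1316.532736)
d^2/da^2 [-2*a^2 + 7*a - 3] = -4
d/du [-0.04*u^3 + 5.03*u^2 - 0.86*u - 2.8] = -0.12*u^2 + 10.06*u - 0.86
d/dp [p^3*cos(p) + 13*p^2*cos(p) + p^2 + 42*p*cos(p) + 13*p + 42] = -p^3*sin(p) - 13*p^2*sin(p) + 3*p^2*cos(p) - 42*p*sin(p) + 26*p*cos(p) + 2*p + 42*cos(p) + 13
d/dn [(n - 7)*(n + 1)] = 2*n - 6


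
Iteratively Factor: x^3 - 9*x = (x + 3)*(x^2 - 3*x) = x*(x + 3)*(x - 3)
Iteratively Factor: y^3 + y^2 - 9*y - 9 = (y + 3)*(y^2 - 2*y - 3) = (y - 3)*(y + 3)*(y + 1)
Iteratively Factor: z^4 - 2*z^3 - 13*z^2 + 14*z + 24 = (z - 4)*(z^3 + 2*z^2 - 5*z - 6) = (z - 4)*(z + 1)*(z^2 + z - 6) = (z - 4)*(z - 2)*(z + 1)*(z + 3)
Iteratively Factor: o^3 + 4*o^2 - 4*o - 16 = (o + 4)*(o^2 - 4) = (o + 2)*(o + 4)*(o - 2)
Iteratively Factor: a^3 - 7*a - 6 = (a + 2)*(a^2 - 2*a - 3) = (a + 1)*(a + 2)*(a - 3)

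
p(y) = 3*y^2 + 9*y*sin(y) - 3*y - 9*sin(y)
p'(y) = 9*y*cos(y) + 6*y + 9*sin(y) - 9*cos(y) - 3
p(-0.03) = 0.37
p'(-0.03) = -12.72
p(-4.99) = 37.82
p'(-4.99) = -39.06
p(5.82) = 64.78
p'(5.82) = 66.71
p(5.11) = 28.90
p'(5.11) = 33.69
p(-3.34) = 35.79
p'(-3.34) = 17.03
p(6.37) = 106.81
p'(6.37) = 84.15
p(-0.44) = 7.42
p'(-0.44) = -21.20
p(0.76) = -2.04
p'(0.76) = 6.19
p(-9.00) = 307.09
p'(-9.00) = 21.29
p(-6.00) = 108.40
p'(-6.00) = -96.98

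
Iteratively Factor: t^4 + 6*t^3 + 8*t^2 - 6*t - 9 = (t - 1)*(t^3 + 7*t^2 + 15*t + 9) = (t - 1)*(t + 3)*(t^2 + 4*t + 3) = (t - 1)*(t + 1)*(t + 3)*(t + 3)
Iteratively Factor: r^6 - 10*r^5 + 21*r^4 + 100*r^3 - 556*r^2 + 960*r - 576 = (r - 2)*(r^5 - 8*r^4 + 5*r^3 + 110*r^2 - 336*r + 288) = (r - 2)^2*(r^4 - 6*r^3 - 7*r^2 + 96*r - 144) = (r - 2)^2*(r + 4)*(r^3 - 10*r^2 + 33*r - 36) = (r - 3)*(r - 2)^2*(r + 4)*(r^2 - 7*r + 12) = (r - 4)*(r - 3)*(r - 2)^2*(r + 4)*(r - 3)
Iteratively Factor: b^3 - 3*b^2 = (b)*(b^2 - 3*b) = b*(b - 3)*(b)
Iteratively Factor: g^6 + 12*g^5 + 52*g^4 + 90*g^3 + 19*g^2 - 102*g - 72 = (g + 3)*(g^5 + 9*g^4 + 25*g^3 + 15*g^2 - 26*g - 24) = (g + 1)*(g + 3)*(g^4 + 8*g^3 + 17*g^2 - 2*g - 24) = (g + 1)*(g + 2)*(g + 3)*(g^3 + 6*g^2 + 5*g - 12) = (g + 1)*(g + 2)*(g + 3)^2*(g^2 + 3*g - 4) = (g + 1)*(g + 2)*(g + 3)^2*(g + 4)*(g - 1)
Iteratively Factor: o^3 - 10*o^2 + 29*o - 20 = (o - 5)*(o^2 - 5*o + 4) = (o - 5)*(o - 4)*(o - 1)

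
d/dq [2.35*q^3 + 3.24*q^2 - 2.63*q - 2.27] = 7.05*q^2 + 6.48*q - 2.63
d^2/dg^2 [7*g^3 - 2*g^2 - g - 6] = 42*g - 4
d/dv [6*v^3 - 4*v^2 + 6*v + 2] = 18*v^2 - 8*v + 6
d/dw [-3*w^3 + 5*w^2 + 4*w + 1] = -9*w^2 + 10*w + 4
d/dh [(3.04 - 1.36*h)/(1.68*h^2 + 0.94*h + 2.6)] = (2.2848*h^2 - 10.2144*h - 6.3936)/(2.8224*h^4 + 3.1584*h^3 + 9.6196*h^2 + 4.888*h + 6.76)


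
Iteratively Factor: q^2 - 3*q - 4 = (q + 1)*(q - 4)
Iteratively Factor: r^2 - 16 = (r - 4)*(r + 4)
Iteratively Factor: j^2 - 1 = (j + 1)*(j - 1)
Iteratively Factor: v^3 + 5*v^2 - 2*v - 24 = (v - 2)*(v^2 + 7*v + 12) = (v - 2)*(v + 3)*(v + 4)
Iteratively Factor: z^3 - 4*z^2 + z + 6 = (z + 1)*(z^2 - 5*z + 6) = (z - 3)*(z + 1)*(z - 2)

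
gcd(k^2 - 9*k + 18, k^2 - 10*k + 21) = k - 3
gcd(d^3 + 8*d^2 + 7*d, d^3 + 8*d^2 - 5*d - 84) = d + 7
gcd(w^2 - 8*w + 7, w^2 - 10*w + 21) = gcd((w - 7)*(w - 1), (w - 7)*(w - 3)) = w - 7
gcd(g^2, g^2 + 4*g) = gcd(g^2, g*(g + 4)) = g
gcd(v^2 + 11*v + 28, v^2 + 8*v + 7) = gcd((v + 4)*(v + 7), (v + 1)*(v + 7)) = v + 7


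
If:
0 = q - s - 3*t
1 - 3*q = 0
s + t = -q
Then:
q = 1/3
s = -2/3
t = 1/3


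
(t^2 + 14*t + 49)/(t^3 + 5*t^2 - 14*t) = (t + 7)/(t*(t - 2))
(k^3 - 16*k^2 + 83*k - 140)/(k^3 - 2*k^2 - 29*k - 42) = (k^2 - 9*k + 20)/(k^2 + 5*k + 6)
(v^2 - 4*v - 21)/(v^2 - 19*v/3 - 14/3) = 3*(v + 3)/(3*v + 2)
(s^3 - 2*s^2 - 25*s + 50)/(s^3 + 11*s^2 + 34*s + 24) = (s^3 - 2*s^2 - 25*s + 50)/(s^3 + 11*s^2 + 34*s + 24)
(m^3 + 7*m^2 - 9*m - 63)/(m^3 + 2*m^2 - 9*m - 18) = (m + 7)/(m + 2)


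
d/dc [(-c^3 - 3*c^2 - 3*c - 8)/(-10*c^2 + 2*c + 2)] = (5*c^4 - 2*c^3 - 21*c^2 - 86*c + 5)/(2*(25*c^4 - 10*c^3 - 9*c^2 + 2*c + 1))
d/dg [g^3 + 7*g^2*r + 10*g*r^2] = 3*g^2 + 14*g*r + 10*r^2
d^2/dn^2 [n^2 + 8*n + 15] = 2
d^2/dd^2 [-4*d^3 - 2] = -24*d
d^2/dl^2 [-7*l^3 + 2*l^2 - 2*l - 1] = 4 - 42*l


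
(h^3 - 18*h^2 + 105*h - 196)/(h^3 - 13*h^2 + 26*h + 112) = (h^2 - 11*h + 28)/(h^2 - 6*h - 16)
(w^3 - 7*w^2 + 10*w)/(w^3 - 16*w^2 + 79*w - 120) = w*(w - 2)/(w^2 - 11*w + 24)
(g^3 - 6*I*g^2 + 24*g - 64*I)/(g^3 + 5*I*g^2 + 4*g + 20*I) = (g^2 - 4*I*g + 32)/(g^2 + 7*I*g - 10)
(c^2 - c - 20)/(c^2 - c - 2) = (-c^2 + c + 20)/(-c^2 + c + 2)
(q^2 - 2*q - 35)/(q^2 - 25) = (q - 7)/(q - 5)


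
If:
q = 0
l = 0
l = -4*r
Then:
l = 0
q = 0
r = 0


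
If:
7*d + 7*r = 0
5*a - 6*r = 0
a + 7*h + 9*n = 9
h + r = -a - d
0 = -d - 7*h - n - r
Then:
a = 3/19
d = -5/38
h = -3/19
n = 21/19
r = 5/38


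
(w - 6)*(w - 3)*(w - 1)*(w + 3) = w^4 - 7*w^3 - 3*w^2 + 63*w - 54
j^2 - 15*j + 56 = (j - 8)*(j - 7)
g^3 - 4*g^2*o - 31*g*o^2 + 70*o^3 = (g - 7*o)*(g - 2*o)*(g + 5*o)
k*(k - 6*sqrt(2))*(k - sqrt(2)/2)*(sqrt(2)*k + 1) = sqrt(2)*k^4 - 12*k^3 - sqrt(2)*k^2/2 + 6*k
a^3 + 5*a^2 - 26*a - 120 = (a - 5)*(a + 4)*(a + 6)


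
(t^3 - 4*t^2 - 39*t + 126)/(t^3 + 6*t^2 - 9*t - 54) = (t - 7)/(t + 3)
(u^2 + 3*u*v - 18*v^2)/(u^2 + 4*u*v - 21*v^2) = (u + 6*v)/(u + 7*v)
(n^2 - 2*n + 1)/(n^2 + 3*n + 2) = (n^2 - 2*n + 1)/(n^2 + 3*n + 2)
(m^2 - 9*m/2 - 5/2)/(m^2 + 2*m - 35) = (m + 1/2)/(m + 7)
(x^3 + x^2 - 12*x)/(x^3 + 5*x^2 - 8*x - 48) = x/(x + 4)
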